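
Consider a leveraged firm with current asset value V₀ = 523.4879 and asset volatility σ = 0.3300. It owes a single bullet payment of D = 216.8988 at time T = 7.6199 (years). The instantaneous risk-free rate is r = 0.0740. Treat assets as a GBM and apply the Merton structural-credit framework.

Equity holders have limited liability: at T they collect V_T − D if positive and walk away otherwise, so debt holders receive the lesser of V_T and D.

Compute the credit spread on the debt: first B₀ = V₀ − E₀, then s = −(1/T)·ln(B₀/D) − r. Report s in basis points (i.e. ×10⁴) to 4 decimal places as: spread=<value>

Work the structural quantities from V₀ = 523.4879 against face 216.8988:
d₁ = [ln(V₀/D) + (r + σ²/2)T] / (σ√T)
   = [ln(523.4879/216.8988) + (0.0740 + 0.5·0.3300²)·7.6199] / (0.3300·√7.6199)
   = [0.881083 + 0.978776] / 0.910937 = 2.041698
d₂ = d₁ − σ√T = 2.041698 − 0.910937 = 1.130760
N(d₁) = 0.979409,  N(d₂) = 0.870922,  e^(−rT) = 0.569001
E₀ = V₀·N(d₁) − D·e^(−rT)·N(d₂)
   = 523.4879·0.979409 − 216.8988·0.569001·0.870922 = 405.223443
B₀ = V₀ − E₀ = 523.4879 − 405.223443 = 118.264457
spread = −(1/T)·ln(B₀/D) − r = −(1/7.6199)·ln(118.264457/216.8988) − 0.0740 = 0.00559522
in basis points: 0.00559522 × 10⁴ = 55.9522 bp

spread=55.9522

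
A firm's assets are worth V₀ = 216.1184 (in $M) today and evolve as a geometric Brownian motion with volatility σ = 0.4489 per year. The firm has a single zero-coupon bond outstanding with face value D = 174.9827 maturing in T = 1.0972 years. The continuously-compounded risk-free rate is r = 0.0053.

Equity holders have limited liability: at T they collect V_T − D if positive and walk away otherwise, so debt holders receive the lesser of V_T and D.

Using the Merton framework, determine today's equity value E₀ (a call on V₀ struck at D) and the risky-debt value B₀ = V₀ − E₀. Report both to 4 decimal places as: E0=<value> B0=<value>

E0=61.0329 B0=155.0855

Equity is a call on the firm's assets struck at D = 174.9827:
d₁ = [ln(V₀/D) + (r + σ²/2)T] / (σ√T)
   = [ln(216.1184/174.9827) + (0.0053 + 0.5·0.4489²)·1.0972] / (0.4489·√1.0972)
   = [0.211139 + 0.116364] / 0.470211 = 0.696504
d₂ = d₁ − σ√T = 0.696504 − 0.470211 = 0.226293
N(d₁) = 0.756943,  N(d₂) = 0.589513,  e^(−rT) = 0.994202
E₀ = V₀·N(d₁) − D·e^(−rT)·N(d₂)
   = 216.1184·0.756943 − 174.9827·0.994202·0.589513 = 61.032874
B₀ = V₀ − E₀ = 216.1184 − 61.032874 = 155.085526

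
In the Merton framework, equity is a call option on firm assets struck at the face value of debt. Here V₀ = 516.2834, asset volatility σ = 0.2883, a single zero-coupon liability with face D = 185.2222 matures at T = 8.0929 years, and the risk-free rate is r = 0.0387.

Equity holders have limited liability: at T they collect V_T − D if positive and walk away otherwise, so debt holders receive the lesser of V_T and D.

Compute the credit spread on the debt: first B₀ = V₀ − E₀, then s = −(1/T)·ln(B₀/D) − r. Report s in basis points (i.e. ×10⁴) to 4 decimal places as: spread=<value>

With assets at 516.2834 and a single debt payment of 185.2222 at 8.0929 years:
d₁ = [ln(V₀/D) + (r + σ²/2)T] / (σ√T)
   = [ln(516.2834/185.2222) + (0.0387 + 0.5·0.2883²)·8.0929] / (0.2883·√8.0929)
   = [1.025100 + 0.649524] / 0.820156 = 2.041834
d₂ = d₁ − σ√T = 2.041834 − 0.820156 = 1.221677
N(d₁) = 0.979416,  N(d₂) = 0.889085,  e^(−rT) = 0.731107
E₀ = V₀·N(d₁) − D·e^(−rT)·N(d₂)
   = 516.2834·0.979416 − 185.2222·0.731107·0.889085 = 385.258726
B₀ = V₀ − E₀ = 516.2834 − 385.258726 = 131.024674
spread = −(1/T)·ln(B₀/D) − r = −(1/8.0929)·ln(131.024674/185.2222) − 0.0387 = 0.00407460
in basis points: 0.00407460 × 10⁴ = 40.7460 bp

spread=40.7460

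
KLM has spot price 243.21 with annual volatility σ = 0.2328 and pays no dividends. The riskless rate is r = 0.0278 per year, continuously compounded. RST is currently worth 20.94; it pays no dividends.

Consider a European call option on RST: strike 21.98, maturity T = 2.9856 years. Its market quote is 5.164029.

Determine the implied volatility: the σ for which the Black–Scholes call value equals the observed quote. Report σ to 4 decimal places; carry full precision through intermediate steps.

sigma = 0.3433

At σ = 0.3433 the Black–Scholes value reproduces the quote:
σ√T = 0.3433·√2.9856 = 0.593184
d₁ = (ln(S/K) + (r+σ²/2)T) / (σ√T) = (ln(20.94/21.98) + (0.0278+0.3433²/2)·2.9856) / 0.593184 = (-0.048472 + 0.258933) / 0.593184 = 0.354800
d₂ = d₁ − σ√T = 0.354800 − 0.593184 = -0.238384
e^{−rT} = 0.920351
N(d₁) = 0.638630,  N(d₂) = 0.405792
V = S·N(d₁) − K·e^{−rT}·N(d₂) = 13.372917 − 8.208888 = 5.164029 (equal to the quote); since ∂V/∂σ > 0 for all σ, the implied volatility is unique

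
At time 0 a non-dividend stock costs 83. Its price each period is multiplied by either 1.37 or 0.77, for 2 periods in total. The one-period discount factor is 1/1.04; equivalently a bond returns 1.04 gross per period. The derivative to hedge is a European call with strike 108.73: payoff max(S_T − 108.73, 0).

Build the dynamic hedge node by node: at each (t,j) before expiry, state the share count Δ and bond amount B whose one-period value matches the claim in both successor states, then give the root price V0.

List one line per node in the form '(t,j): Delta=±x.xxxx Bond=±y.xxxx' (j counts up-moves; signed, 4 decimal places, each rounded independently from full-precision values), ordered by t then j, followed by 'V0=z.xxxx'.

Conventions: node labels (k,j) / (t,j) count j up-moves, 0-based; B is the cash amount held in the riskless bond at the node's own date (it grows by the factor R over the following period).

Arbitrage-free pricing uses the up-move probability p* = (R−d)/(u−d) = 0.4500, discounting each step at R = 1.04.
At maturity the claim pays: V(2,0)=0.0000, V(2,1)=0.0000, V(2,2)=47.0527
Node (1,0) S=63.9100: V=(p*·0.0000+(1−p*)·0.0000)/1.04=0.0000; Δ=(0.0000−0.0000)/(87.5567−49.2107)=0.0000; B=V−Δ·S=0.0000
Node (1,1) S=113.7100: V=(p*·47.0527+(1−p*)·0.0000)/1.04=20.3593; Δ=(47.0527−0.0000)/(155.7827−87.5567)=0.6897; B=V−Δ·S=-58.0618
Node (0,0) S=83.0000: V=(p*·20.3593+(1−p*)·0.0000)/1.04=8.8093; Δ=(20.3593−0.0000)/(113.7100−63.9100)=0.4088; B=V−Δ·S=-25.1229
As a check, the time-0 holding Δ(0,0)·S0 + B(0,0) comes to 8.8093 — exactly V0.

(0,0): Delta=0.4088 Bond=-25.1229
(1,0): Delta=0.0000 Bond=0.0000
(1,1): Delta=0.6897 Bond=-58.0618
V0=8.8093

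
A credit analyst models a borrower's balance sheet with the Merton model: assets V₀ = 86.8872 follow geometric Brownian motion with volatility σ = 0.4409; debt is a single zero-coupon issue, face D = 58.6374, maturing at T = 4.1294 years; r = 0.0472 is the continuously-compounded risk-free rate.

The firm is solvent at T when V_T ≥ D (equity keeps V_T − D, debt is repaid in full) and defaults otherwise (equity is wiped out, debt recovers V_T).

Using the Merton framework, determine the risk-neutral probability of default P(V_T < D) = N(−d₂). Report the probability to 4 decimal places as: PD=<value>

Equity is a call on the firm's assets struck at D = 58.6374:
d₁ = [ln(V₀/D) + (r + σ²/2)T] / (σ√T)
   = [ln(86.8872/58.6374) + (0.0472 + 0.5·0.4409²)·4.1294] / (0.4409·√4.1294)
   = [0.393238 + 0.596271] / 0.895950 = 1.104424
d₂ = d₁ − σ√T = 1.104424 − 0.895950 = 0.208475
risk-neutral PD = N(−d₂) = N(-0.208475) = 0.417429

PD=0.4174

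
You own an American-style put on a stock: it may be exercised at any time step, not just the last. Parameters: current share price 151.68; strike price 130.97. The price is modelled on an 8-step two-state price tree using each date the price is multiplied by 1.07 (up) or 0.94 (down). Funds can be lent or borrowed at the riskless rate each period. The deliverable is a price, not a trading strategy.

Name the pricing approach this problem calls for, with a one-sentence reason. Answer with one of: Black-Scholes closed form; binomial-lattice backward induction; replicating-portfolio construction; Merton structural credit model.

framework: binomial-lattice backward induction

Key observation: an American put (K = 130.97, S₀ = 151.68) on a 8-date tree has no closed form — the optimal stopping decision is embedded and must be resolved recursively from expiry.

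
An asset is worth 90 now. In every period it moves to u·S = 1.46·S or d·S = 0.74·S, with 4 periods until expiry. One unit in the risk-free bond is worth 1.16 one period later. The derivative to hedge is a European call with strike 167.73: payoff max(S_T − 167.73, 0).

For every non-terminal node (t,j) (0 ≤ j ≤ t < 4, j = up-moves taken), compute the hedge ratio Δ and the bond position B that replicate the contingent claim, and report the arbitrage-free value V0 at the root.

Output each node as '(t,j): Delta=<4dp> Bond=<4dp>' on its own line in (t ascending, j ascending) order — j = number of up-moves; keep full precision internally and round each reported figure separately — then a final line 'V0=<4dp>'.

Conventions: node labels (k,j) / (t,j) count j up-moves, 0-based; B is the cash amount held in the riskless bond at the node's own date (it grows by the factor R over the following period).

(0,0): Delta=0.5620 Bond=-27.9339
(1,0): Delta=0.2085 Bond=-8.8588
(1,1): Delta=0.6900 Bond=-49.2209
(2,0): Delta=0.0000 Bond=0.0000
(2,1): Delta=0.2840 Bond=-17.6164
(2,2): Delta=0.8370 Bond=-85.2961
(3,0): Delta=0.0000 Bond=0.0000
(3,1): Delta=0.0000 Bond=0.0000
(3,2): Delta=0.3868 Bond=-35.0315
(3,3): Delta=1.0000 Bond=-144.5948
V0=22.6490

Arbitrage-free pricing uses the up-move probability p* = (R−d)/(u−d) = 0.5833, discounting each step at R = 1.16.
Terminal payoffs: V(4,0)=0.0000, V(4,1)=0.0000, V(4,2)=0.0000, V(4,3)=39.5383, V(4,4)=241.2047
  t=3,j=0: stock 36.4702 → up 53.2464 (V=0.0000), down 26.9879 (V=0.0000). Price 0.0000; hedge Δ=0.0000, bond B=0.0000.
  t=3,j=1: stock 71.9546 → up 105.0538 (V=0.0000), down 53.2464 (V=0.0000). Price 0.0000; hedge Δ=0.0000, bond B=0.0000.
  t=3,j=2: stock 141.9646 → up 207.2683 (V=39.5383), down 105.0538 (V=0.0000). Price 19.8827; hedge Δ=0.3868, bond B=-35.0315.
  t=3,j=3: stock 280.0922 → up 408.9347 (V=241.2047), down 207.2683 (V=39.5383). Price 135.4974; hedge Δ=1.0000, bond B=-144.5948.
  t=2,j=0: stock 49.2840 → up 71.9546 (V=0.0000), down 36.4702 (V=0.0000). Price 0.0000; hedge Δ=0.0000, bond B=0.0000.
  t=2,j=1: stock 97.2360 → up 141.9646 (V=19.8827), down 71.9546 (V=0.0000). Price 9.9985; hedge Δ=0.2840, bond B=-17.6164.
  t=2,j=2: stock 191.8440 → up 280.0922 (V=135.4974), down 141.9646 (V=19.8827). Price 75.2799; hedge Δ=0.8370, bond B=-85.2961.
  t=1,j=0: stock 66.6000 → up 97.2360 (V=9.9985), down 49.2840 (V=0.0000). Price 5.0280; hedge Δ=0.2085, bond B=-8.8588.
  t=1,j=1: stock 131.4000 → up 191.8440 (V=75.2799), down 97.2360 (V=9.9985). Price 41.4477; hedge Δ=0.6900, bond B=-49.2209.
  t=0,j=0: stock 90.0000 → up 131.4000 (V=41.4477), down 66.6000 (V=5.0280). Price 22.6490; hedge Δ=0.5620, bond B=-27.9339.
Check: Δ(0,0)·S0 + B(0,0) = 22.6490 = V0.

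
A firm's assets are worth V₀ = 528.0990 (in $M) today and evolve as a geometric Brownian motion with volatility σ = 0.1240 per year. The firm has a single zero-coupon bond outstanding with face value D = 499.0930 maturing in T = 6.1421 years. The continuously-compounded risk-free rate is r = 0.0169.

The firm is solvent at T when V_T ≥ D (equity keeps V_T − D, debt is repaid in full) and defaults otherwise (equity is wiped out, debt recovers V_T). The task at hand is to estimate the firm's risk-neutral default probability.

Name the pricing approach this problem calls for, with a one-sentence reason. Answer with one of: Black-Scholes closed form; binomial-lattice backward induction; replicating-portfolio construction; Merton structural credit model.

framework: Merton structural credit model

Key observation: the asked-for credit quantity lives on the firm's capital structure — asset value, asset volatility, debt face 499.0930 — which is the structural model's domain.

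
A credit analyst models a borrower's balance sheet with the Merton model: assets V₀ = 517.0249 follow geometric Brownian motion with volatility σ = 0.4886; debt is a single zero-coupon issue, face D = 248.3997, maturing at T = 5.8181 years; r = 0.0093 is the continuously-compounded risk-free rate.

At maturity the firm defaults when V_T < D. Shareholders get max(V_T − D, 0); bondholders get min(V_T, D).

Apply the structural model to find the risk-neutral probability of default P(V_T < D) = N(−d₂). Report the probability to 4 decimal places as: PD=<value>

PD=0.4687

With assets at 517.0249 and a single debt payment of 248.3997 at 5.8181 years:
d₁ = [ln(V₀/D) + (r + σ²/2)T] / (σ√T)
   = [ln(517.0249/248.3997) + (0.0093 + 0.5·0.4886²)·5.8181] / (0.4886·√5.8181)
   = [0.733052 + 0.748586] / 1.178539 = 1.257181
d₂ = d₁ − σ√T = 1.257181 − 1.178539 = 0.078642
risk-neutral PD = N(−d₂) = N(-0.078642) = 0.468659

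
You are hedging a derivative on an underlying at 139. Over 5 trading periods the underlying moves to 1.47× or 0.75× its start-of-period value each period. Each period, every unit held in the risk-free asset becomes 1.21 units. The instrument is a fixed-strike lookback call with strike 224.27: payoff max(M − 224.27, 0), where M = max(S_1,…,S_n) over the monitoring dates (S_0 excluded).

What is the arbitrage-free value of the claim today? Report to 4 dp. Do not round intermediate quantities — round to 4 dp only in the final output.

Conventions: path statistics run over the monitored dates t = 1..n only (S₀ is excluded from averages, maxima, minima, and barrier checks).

Risk-neutral up-probability p* = (R−d)/(u−d) = (1.21−0.75)/(1.47−0.75) = 0.6389; the claim prices as the p*-weighted sum of path payoffs discounted by R^5.
Enumerate all 2^5 = 32 price paths (U = up ×1.47, D = down ×0.75); each path with k up-moves has probability p*^k·(1−p*)^(5−k).
DDDDD: M=104.2500, payoff=0.0000, prob=0.006141
UDDDD: M=204.3300, payoff=0.0000, prob=0.010864
DUDDD: M=153.2475, payoff=0.0000, prob=0.010864
UUDDD: M=300.3651, payoff=76.0951, prob=0.019221
DDUDD: M=114.9356, payoff=0.0000, prob=0.010864
UDUDD: M=225.2738, payoff=1.0038, prob=0.019221
DUUDD: M=225.2738, payoff=1.0038, prob=0.019221
UUUDD: M=441.5367, payoff=217.2667, prob=0.034006
DDDUD: M=104.2500, payoff=0.0000, prob=0.010864
UDDUD: M=204.3300, payoff=0.0000, prob=0.019221
DUDUD: M=168.9554, payoff=0.0000, prob=0.019221
UUDUD: M=331.1525, payoff=106.8825, prob=0.034006
DDUUD: M=168.9554, payoff=0.0000, prob=0.019221
UDUUD: M=331.1525, payoff=106.8825, prob=0.034006
DUUUD: M=331.1525, payoff=106.8825, prob=0.034006
UUUUD: M=649.0589, payoff=424.7889, prob=0.060165
DDDDU: M=104.2500, payoff=0.0000, prob=0.010864
UDDDU: M=204.3300, payoff=0.0000, prob=0.019221
DUDDU: M=153.2475, payoff=0.0000, prob=0.019221
UUDDU: M=300.3651, payoff=76.0951, prob=0.034006
DDUDU: M=126.7165, payoff=0.0000, prob=0.019221
UDUDU: M=248.3644, payoff=24.0944, prob=0.034006
DUUDU: M=248.3644, payoff=24.0944, prob=0.034006
UUUDU: M=486.7942, payoff=262.5242, prob=0.060165
DDDUU: M=126.7165, payoff=0.0000, prob=0.019221
UDDUU: M=248.3644, payoff=24.0944, prob=0.034006
DUDUU: M=248.3644, payoff=24.0944, prob=0.034006
UUDUU: M=486.7942, payoff=262.5242, prob=0.060165
DDUUU: M=248.3644, payoff=24.0944, prob=0.034006
UDUUU: M=486.7942, payoff=262.5242, prob=0.060165
DUUUU: M=486.7942, payoff=262.5242, prob=0.060165
UUUUU: M=954.1166, payoff=729.8466, prob=0.106445
Price = Σ prob·payoff / R^5 = 192.903028 / 2.593742 = 74.3725

price = 74.3725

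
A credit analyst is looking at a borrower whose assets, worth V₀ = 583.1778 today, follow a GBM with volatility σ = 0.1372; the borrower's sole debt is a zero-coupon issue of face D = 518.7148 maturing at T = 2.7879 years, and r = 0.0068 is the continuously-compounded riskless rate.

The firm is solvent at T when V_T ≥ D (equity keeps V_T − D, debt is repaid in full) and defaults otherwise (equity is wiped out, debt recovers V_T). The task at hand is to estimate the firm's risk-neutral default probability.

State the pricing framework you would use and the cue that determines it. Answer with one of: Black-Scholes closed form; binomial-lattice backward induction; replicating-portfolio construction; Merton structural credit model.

framework: Merton structural credit model

Key observation: a levered firm with one bullet debt due at 2.7879 years is the canonical structural-credit setup: equity is a call on the firm's assets struck at the face value.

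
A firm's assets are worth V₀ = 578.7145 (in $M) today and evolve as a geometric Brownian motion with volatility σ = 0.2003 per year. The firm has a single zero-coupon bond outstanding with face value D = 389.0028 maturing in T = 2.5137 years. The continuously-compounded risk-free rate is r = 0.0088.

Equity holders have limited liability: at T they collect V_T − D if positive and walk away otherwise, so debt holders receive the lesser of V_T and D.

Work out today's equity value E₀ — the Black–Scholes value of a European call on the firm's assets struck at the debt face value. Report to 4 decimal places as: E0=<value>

Equity is a call on the firm's assets struck at D = 389.0028:
d₁ = [ln(V₀/D) + (r + σ²/2)T] / (σ√T)
   = [ln(578.7145/389.0028) + (0.0088 + 0.5·0.2003²)·2.5137] / (0.2003·√2.5137)
   = [0.397223 + 0.072545] / 0.317569 = 1.479265
d₂ = d₁ − σ√T = 1.479265 − 0.317569 = 1.161696
N(d₁) = 0.930465,  N(d₂) = 0.877321,  e^(−rT) = 0.978122
E₀ = V₀·N(d₁) − D·e^(−rT)·N(d₂)
   = 578.7145·0.930465 − 389.0028·0.978122·0.877321 = 204.659993

E0=204.6600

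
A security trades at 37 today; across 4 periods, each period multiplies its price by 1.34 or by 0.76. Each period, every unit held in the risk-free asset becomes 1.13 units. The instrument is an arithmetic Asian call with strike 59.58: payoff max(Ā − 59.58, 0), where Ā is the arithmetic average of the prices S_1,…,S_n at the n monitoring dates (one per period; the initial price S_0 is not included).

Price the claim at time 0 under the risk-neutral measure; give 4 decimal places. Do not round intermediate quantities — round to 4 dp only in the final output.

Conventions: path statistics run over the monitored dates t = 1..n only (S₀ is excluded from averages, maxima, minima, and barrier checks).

No-arbitrage gives p* = (R−d)/(u−d) = 0.6379: enumerate every path, weight its payoff by its p*-probability, and discount by R^4.
Enumerate all 2^4 = 16 price paths (U = up ×1.34, D = down ×0.76); each path with k up-moves has probability p*^k·(1−p*)^(4−k).
DDDD: Ā=19.5193, payoff=0.0000, prob=0.017186
UDDD: Ā=34.4157, payoff=0.0000, prob=0.030279
DUDD: Ā=29.0507, payoff=0.0000, prob=0.030279
UUDD: Ā=51.2209, payoff=0.0000, prob=0.053349
DDUD: Ā=24.9733, payoff=0.0000, prob=0.030279
UDUD: Ā=44.0318, payoff=0.0000, prob=0.053349
DUUD: Ā=38.6668, payoff=0.0000, prob=0.053349
UUUD: Ā=68.1757, payoff=8.5957, prob=0.093997
DDDU: Ā=21.8744, payoff=0.0000, prob=0.030279
UDDU: Ā=38.5681, payoff=0.0000, prob=0.053349
DUDU: Ā=33.2031, payoff=0.0000, prob=0.053349
UUDU: Ā=58.5423, payoff=0.0000, prob=0.093997
DDUU: Ā=29.1257, payoff=0.0000, prob=0.053349
UDUU: Ā=51.3532, payoff=0.0000, prob=0.093997
DUUU: Ā=45.9882, payoff=0.0000, prob=0.093997
UUUU: Ā=81.0844, payoff=21.5044, prob=0.165613
Price = Σ prob·payoff / R^4 = 4.369380 / 1.630474 = 2.6798

price = 2.6798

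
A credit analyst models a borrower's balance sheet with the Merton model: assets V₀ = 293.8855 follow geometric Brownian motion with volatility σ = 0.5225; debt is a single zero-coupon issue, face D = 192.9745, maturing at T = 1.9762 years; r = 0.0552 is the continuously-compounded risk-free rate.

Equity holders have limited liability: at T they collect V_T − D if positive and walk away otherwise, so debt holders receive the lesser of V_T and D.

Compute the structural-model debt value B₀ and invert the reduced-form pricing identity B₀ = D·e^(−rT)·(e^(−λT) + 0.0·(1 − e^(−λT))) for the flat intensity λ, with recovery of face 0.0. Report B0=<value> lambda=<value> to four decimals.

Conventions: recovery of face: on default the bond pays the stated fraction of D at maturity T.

B0=151.0612 lambda=0.0687

Apply the equity-as-call identities (strike 192.9745, horizon 1.9762 years):
d₁ = [ln(V₀/D) + (r + σ²/2)T] / (σ√T)
   = [ln(293.8855/192.9745) + (0.0552 + 0.5·0.5225²)·1.9762] / (0.5225·√1.9762)
   = [0.420632 + 0.378844] / 0.734517 = 1.088438
d₂ = d₁ − σ√T = 1.088438 − 0.734517 = 0.353921
N(d₁) = 0.861799,  N(d₂) = 0.638301,  e^(−rT) = 0.896653
E₀ = V₀·N(d₁) − D·e^(−rT)·N(d₂)
   = 293.8855·0.861799 − 192.9745·0.896653·0.638301 = 142.824280
B₀ = V₀ − E₀ = 293.8855 − 142.824280 = 151.061220
e^(−λT) = (B₀·e^(rT)/D − 0)/(1 − 0) = (151.0612·1.115259/192.9745 − 0)/1 = 0.87302877
λ = −ln(0.87302877)/1.9762 = 0.068711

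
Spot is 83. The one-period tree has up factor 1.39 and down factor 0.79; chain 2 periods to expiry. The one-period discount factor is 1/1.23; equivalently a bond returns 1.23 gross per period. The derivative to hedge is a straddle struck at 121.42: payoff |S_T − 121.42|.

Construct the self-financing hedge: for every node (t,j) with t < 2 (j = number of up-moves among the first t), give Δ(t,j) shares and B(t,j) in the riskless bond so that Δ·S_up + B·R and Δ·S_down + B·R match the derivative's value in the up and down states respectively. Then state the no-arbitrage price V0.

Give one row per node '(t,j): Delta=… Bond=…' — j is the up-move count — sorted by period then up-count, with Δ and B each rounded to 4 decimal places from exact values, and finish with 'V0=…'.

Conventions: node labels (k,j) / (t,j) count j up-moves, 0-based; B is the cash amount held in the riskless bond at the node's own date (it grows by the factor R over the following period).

(0,0): Delta=-0.0675 Bond=30.5468
(1,0): Delta=-1.0000 Bond=98.7154
(1,1): Delta=0.1252 Bond=15.3388
V0=24.9429

The replicating-portfolio and risk-neutral prices coincide; use p* = (1.23−0.79)/(1.39−0.79) = 0.7333 for the latter.
Terminal payoffs: V(2,0)=69.6197, V(2,1)=30.2777, V(2,2)=38.9443
(1,0): S=65.5700. Δ = (V_up−V_dn)/(S_up−S_dn) = (30.2777−69.6197)/(91.1423−51.8003) = -1.0000. V = [p*·30.2777 + (1−p*)·69.6197]/1.23 = 33.1454. B = V − Δ·S = 98.7154.
(1,1): S=115.3700. Δ = (V_up−V_dn)/(S_up−S_dn) = (38.9443−30.2777)/(160.3643−91.1423) = 0.1252. V = [p*·38.9443 + (1−p*)·30.2777]/1.23 = 29.7831. B = V − Δ·S = 15.3388.
(0,0): S=83.0000. Δ = (V_up−V_dn)/(S_up−S_dn) = (29.7831−33.1454)/(115.3700−65.5700) = -0.0675. V = [p*·29.7831 + (1−p*)·33.1454]/1.23 = 24.9429. B = V − Δ·S = 30.5468.
As a check, the time-0 holding Δ(0,0)·S0 + B(0,0) comes to 24.9429 — exactly V0.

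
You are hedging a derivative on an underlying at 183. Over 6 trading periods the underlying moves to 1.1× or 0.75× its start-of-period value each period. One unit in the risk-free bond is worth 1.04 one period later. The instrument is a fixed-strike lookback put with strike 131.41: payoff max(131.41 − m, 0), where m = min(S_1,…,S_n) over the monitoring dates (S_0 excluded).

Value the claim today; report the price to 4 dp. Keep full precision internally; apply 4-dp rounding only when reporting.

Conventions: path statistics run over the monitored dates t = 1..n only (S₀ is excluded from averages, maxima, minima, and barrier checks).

With p* = (R−d)/(u−d) = 0.8286, sum probability × payoff across the paths and divide by R^6.
Enumerate all 2^6 = 64 price paths (U = up ×1.1, D = down ×0.75); each path with k up-moves has probability p*^k·(1−p*)^(6−k).
DDDDDD: m=32.5701, payoff=98.8399, prob=0.000025
UDDDDD: m=47.7694, payoff=83.6406, prob=0.000123
DUDDDD: m=47.7694, payoff=83.6406, prob=0.000123
UUDDDD: m=70.0618, payoff=61.3482, prob=0.000593
DDUDDD: m=47.7694, payoff=83.6406, prob=0.000123
UDUDDD: m=70.0618, payoff=61.3482, prob=0.000593
DUUDDD: m=70.0618, payoff=61.3482, prob=0.000593
UUUDDD: m=102.7574, payoff=28.6526, prob=0.002866
DDDUDD: m=47.7694, payoff=83.6406, prob=0.000123
UDDUDD: m=70.0618, payoff=61.3482, prob=0.000593
DUDUDD: m=70.0618, payoff=61.3482, prob=0.000593
UUDUDD: m=102.7574, payoff=28.6526, prob=0.002866
DDUUDD: m=70.0618, payoff=61.3482, prob=0.000593
UDUUDD: m=102.7574, payoff=28.6526, prob=0.002866
DUUUDD: m=102.7574, payoff=28.6526, prob=0.002866
UUUUDD: m=150.7108, payoff=0.0000, prob=0.013851
DDDDUD: m=47.7694, payoff=83.6406, prob=0.000123
UDDDUD: m=70.0618, payoff=61.3482, prob=0.000593
DUDDUD: m=70.0618, payoff=61.3482, prob=0.000593
UUDDUD: m=102.7574, payoff=28.6526, prob=0.002866
DDUDUD: m=70.0618, payoff=61.3482, prob=0.000593
UDUDUD: m=102.7574, payoff=28.6526, prob=0.002866
DUUDUD: m=102.7574, payoff=28.6526, prob=0.002866
UUUDUD: m=150.7108, payoff=0.0000, prob=0.013851
DDDUUD: m=70.0618, payoff=61.3482, prob=0.000593
UDDUUD: m=102.7574, payoff=28.6526, prob=0.002866
DUDUUD: m=102.7574, payoff=28.6526, prob=0.002866
UUDUUD: m=150.7108, payoff=0.0000, prob=0.013851
DDUUUD: m=102.7574, payoff=28.6526, prob=0.002866
UDUUUD: m=150.7108, payoff=0.0000, prob=0.013851
DUUUUD: m=137.2500, payoff=0.0000, prob=0.013851
UUUUUD: m=201.3000, payoff=0.0000, prob=0.066947
DDDDDU: m=43.4268, payoff=87.9832, prob=0.000123
UDDDDU: m=63.6926, payoff=67.7174, prob=0.000593
DUDDDU: m=63.6926, payoff=67.7174, prob=0.000593
UUDDDU: m=93.4158, payoff=37.9942, prob=0.002866
DDUDDU: m=63.6926, payoff=67.7174, prob=0.000593
UDUDDU: m=93.4158, payoff=37.9942, prob=0.002866
DUUDDU: m=93.4158, payoff=37.9942, prob=0.002866
UUUDDU: m=137.0098, payoff=0.0000, prob=0.013851
DDDUDU: m=63.6926, payoff=67.7174, prob=0.000593
UDDUDU: m=93.4158, payoff=37.9942, prob=0.002866
DUDUDU: m=93.4158, payoff=37.9942, prob=0.002866
UUDUDU: m=137.0098, payoff=0.0000, prob=0.013851
DDUUDU: m=93.4158, payoff=37.9942, prob=0.002866
UDUUDU: m=137.0098, payoff=0.0000, prob=0.013851
DUUUDU: m=137.0098, payoff=0.0000, prob=0.013851
UUUUDU: m=200.9477, payoff=0.0000, prob=0.066947
DDDDUU: m=57.9023, payoff=73.5077, prob=0.000593
UDDDUU: m=84.9234, payoff=46.4866, prob=0.002866
DUDDUU: m=84.9234, payoff=46.4866, prob=0.002866
UUDDUU: m=124.5544, payoff=6.8556, prob=0.013851
DDUDUU: m=84.9234, payoff=46.4866, prob=0.002866
UDUDUU: m=124.5544, payoff=6.8556, prob=0.013851
DUUDUU: m=124.5544, payoff=6.8556, prob=0.013851
UUUDUU: m=182.6798, payoff=0.0000, prob=0.066947
DDDUUU: m=77.2031, payoff=54.2069, prob=0.002866
UDDUUU: m=113.2313, payoff=18.1788, prob=0.013851
DUDUUU: m=113.2313, payoff=18.1788, prob=0.013851
UUDUUU: m=166.0725, payoff=0.0000, prob=0.066947
DDUUUU: m=102.9375, payoff=28.4725, prob=0.013851
UDUUUU: m=150.9750, payoff=0.0000, prob=0.066947
DUUUUU: m=137.2500, payoff=0.0000, prob=0.066947
UUUUUU: m=201.3000, payoff=0.0000, prob=0.323579
Price = Σ prob·payoff / R^6 = 3.844789 / 1.265319 = 3.0386

price = 3.0386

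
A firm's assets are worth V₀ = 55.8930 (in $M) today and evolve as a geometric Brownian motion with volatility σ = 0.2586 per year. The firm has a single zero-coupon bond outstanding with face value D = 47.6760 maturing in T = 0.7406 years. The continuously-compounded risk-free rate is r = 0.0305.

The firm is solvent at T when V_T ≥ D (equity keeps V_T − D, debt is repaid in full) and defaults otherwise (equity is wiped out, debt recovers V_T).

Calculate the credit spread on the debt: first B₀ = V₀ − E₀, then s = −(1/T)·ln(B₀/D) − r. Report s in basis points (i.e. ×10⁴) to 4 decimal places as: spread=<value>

spread=388.6418

Equity is a call on the firm's assets struck at D = 47.6760:
d₁ = [ln(V₀/D) + (r + σ²/2)T] / (σ√T)
   = [ln(55.8930/47.6760) + (0.0305 + 0.5·0.2586²)·0.7406] / (0.2586·√0.7406)
   = [0.159011 + 0.047352] / 0.222546 = 0.927280
d₂ = d₁ − σ√T = 0.927280 − 0.222546 = 0.704734
N(d₁) = 0.823109,  N(d₂) = 0.759512,  e^(−rT) = 0.977665
E₀ = V₀·N(d₁) − D·e^(−rT)·N(d₂)
   = 55.8930·0.823109 − 47.6760·0.977665·0.759512 = 10.604324
B₀ = V₀ − E₀ = 55.8930 − 10.604324 = 45.288676
spread = −(1/T)·ln(B₀/D) − r = −(1/0.7406)·ln(45.288676/47.6760) − 0.0305 = 0.03886418
in basis points: 0.03886418 × 10⁴ = 388.6418 bp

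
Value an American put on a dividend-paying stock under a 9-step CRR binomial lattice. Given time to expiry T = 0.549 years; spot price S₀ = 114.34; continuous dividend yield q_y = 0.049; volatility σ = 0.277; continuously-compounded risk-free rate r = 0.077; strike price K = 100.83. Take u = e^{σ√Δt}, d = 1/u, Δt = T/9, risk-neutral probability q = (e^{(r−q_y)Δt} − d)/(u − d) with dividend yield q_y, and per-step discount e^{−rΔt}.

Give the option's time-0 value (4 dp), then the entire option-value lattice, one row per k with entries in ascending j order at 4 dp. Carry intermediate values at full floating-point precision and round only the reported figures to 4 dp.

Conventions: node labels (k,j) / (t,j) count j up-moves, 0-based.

price = 3.3005
tree:
3.3005
4.9962 1.6046
7.3782 2.6172 0.5884
10.5867 4.1800 1.0502 0.1237
14.6904 6.5072 1.8492 0.2463 0.0000
19.6145 9.8142 3.2005 0.4903 0.0000 0.0000
24.9849 14.2255 5.4140 0.9763 0.0000 0.0000 0.0000
30.0003 19.6145 8.8713 1.9438 0.0000 0.0000 0.0000 0.0000
34.6840 24.9849 13.8637 3.8702 0.0000 0.0000 0.0000 0.0000 0.0000
39.0580 30.0003 19.6145 7.7058 0.0000 0.0000 0.0000 0.0000 0.0000 0.0000

Δt=0.06100  u=1.07081  d=0.93387  q=0.49539  discount=0.99531
step 9 (expiry): payoffs max(K−S,0) = 39.0580 30.0003 19.6145 7.7058 0.0000 0.0000 0.0000 0.0000 0.0000 0.0000
k=8: (k=8,j=0): S=66.1460, K−S=34.6840, hold=34.4089 ⇒ V=34.6840 exercise | (k=8,j=1): S=75.8451, K−S=24.9849, hold=24.7388 ⇒ V=24.9849 exercise | (k=8,j=2): S=86.9663, K−S=13.8637, hold=13.6508 ⇒ V=13.8637 exercise | (k=8,j=3): S=99.7182, K−S=1.1118, hold=3.8702 ⇒ V=3.8702 continue | (k=8,j=4): S=114.3400, K−S=0.0000, hold=0.0000 ⇒ V=0.0000 continue | (k=8,j=5): S=131.1058, K−S=0.0000, hold=0.0000 ⇒ V=0.0000 continue | (k=8,j=6): S=150.3299, K−S=0.0000, hold=0.0000 ⇒ V=0.0000 continue | (k=8,j=7): S=172.3729, K−S=0.0000, hold=0.0000 ⇒ V=0.0000 continue | (k=8,j=8): S=197.6481, K−S=0.0000, hold=0.0000 ⇒ V=0.0000 continue
k=7: (k=7,j=0): S=70.8297, K−S=30.0003, hold=29.7392 ⇒ V=30.0003 exercise | (k=7,j=1): S=81.2155, K−S=19.6145, hold=19.3844 ⇒ V=19.6145 exercise | (k=7,j=2): S=93.1242, K−S=7.7058, hold=8.8713 ⇒ V=8.8713 continue | (k=7,j=3): S=106.7791, K−S=0.0000, hold=1.9438 ⇒ V=1.9438 continue | (k=7,j=4): S=122.4362, K−S=0.0000, hold=0.0000 ⇒ V=0.0000 continue | (k=7,j=5): S=140.3892, K−S=0.0000, hold=0.0000 ⇒ V=0.0000 continue | (k=7,j=6): S=160.9745, K−S=0.0000, hold=0.0000 ⇒ V=0.0000 continue | (k=7,j=7): S=184.5784, K−S=0.0000, hold=0.0000 ⇒ V=0.0000 continue
k=6: (k=6,j=0): S=75.8451, K−S=24.9849, hold=24.7388 ⇒ V=24.9849 exercise | (k=6,j=1): S=86.9663, K−S=13.8637, hold=14.2255 ⇒ V=14.2255 continue | (k=6,j=2): S=99.7182, K−S=1.1118, hold=5.4140 ⇒ V=5.4140 continue | (k=6,j=3): S=114.3400, K−S=0.0000, hold=0.9763 ⇒ V=0.9763 continue | (k=6,j=4): S=131.1058, K−S=0.0000, hold=0.0000 ⇒ V=0.0000 continue | (k=6,j=5): S=150.3299, K−S=0.0000, hold=0.0000 ⇒ V=0.0000 continue | (k=6,j=6): S=172.3729, K−S=0.0000, hold=0.0000 ⇒ V=0.0000 continue
k=5: (k=5,j=0): S=81.2155, K−S=19.6145, hold=19.5627 ⇒ V=19.6145 exercise | (k=5,j=1): S=93.1242, K−S=7.7058, hold=9.8142 ⇒ V=9.8142 continue | (k=5,j=2): S=106.7791, K−S=0.0000, hold=3.2005 ⇒ V=3.2005 continue | (k=5,j=3): S=122.4362, K−S=0.0000, hold=0.4903 ⇒ V=0.4903 continue | (k=5,j=4): S=140.3892, K−S=0.0000, hold=0.0000 ⇒ V=0.0000 continue | (k=5,j=5): S=160.9745, K−S=0.0000, hold=0.0000 ⇒ V=0.0000 continue
k=4: (k=4,j=0): S=86.9663, K−S=13.8637, hold=14.6904 ⇒ V=14.6904 continue | (k=4,j=1): S=99.7182, K−S=1.1118, hold=6.5072 ⇒ V=6.5072 continue | (k=4,j=2): S=114.3400, K−S=0.0000, hold=1.8492 ⇒ V=1.8492 continue | (k=4,j=3): S=131.1058, K−S=0.0000, hold=0.2463 ⇒ V=0.2463 continue | (k=4,j=4): S=150.3299, K−S=0.0000, hold=0.0000 ⇒ V=0.0000 continue
k=3: (k=3,j=0): S=93.1242, K−S=7.7058, hold=10.5867 ⇒ V=10.5867 continue | (k=3,j=1): S=106.7791, K−S=0.0000, hold=4.1800 ⇒ V=4.1800 continue | (k=3,j=2): S=122.4362, K−S=0.0000, hold=1.0502 ⇒ V=1.0502 continue | (k=3,j=3): S=140.3892, K−S=0.0000, hold=0.1237 ⇒ V=0.1237 continue
k=2: (k=2,j=0): S=99.7182, K−S=1.1118, hold=7.3782 ⇒ V=7.3782 continue | (k=2,j=1): S=114.3400, K−S=0.0000, hold=2.6172 ⇒ V=2.6172 continue | (k=2,j=2): S=131.1058, K−S=0.0000, hold=0.5884 ⇒ V=0.5884 continue
k=1: (k=1,j=0): S=106.7791, K−S=0.0000, hold=4.9962 ⇒ V=4.9962 continue | (k=1,j=1): S=122.4362, K−S=0.0000, hold=1.6046 ⇒ V=1.6046 continue
k=0: (k=0,j=0): S=114.3400, K−S=0.0000, hold=3.3005 ⇒ V=3.3005 continue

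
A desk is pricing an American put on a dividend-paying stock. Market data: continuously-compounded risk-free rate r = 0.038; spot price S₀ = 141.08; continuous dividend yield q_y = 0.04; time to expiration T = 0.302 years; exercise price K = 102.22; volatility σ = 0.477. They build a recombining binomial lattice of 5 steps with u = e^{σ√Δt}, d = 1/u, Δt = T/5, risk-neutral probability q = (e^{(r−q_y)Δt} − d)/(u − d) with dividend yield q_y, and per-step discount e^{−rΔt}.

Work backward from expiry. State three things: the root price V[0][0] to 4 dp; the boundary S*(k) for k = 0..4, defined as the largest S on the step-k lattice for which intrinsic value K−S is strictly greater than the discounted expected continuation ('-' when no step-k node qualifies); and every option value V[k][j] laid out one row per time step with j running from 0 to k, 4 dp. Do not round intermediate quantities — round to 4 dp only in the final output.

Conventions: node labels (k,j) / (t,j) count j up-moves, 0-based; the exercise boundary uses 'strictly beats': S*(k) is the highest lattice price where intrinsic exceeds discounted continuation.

price = 1.5239
boundary = - - - - 88.2708
tree:
1.5239
2.6774 0.2319
4.6759 0.4387 0.0000
8.1097 0.8299 0.0000 0.0000
13.9492 1.5700 0.0000 0.0000 0.0000
23.7136 2.9703 0.0000 0.0000 0.0000 0.0000

Δt=0.06040  u=1.12438  d=0.88938  q=0.47021  discount=0.99771
step 5 (expiry): payoffs max(K−S,0) = 23.7136 2.9703 0.0000 0.0000 0.0000 0.0000
step 4: (k=4,j=0): S=88.2708, K−S=13.9492, hold=13.9279 ⇒ V=13.9492 exercise | (k=4,j=1): S=111.5941, K−S=0.0000, hold=1.5700 ⇒ V=1.5700 continue | (k=4,j=2): S=141.0800, K−S=0.0000, hold=0.0000 ⇒ V=0.0000 continue | (k=4,j=3): S=178.3568, K−S=0.0000, hold=0.0000 ⇒ V=0.0000 continue | (k=4,j=4): S=225.4831, K−S=0.0000, hold=0.0000 ⇒ V=0.0000 continue  boundary S*=88.2708
step 3: (k=3,j=0): S=99.2497, K−S=2.9703, hold=8.1097 ⇒ V=8.1097 continue | (k=3,j=1): S=125.4739, K−S=0.0000, hold=0.8299 ⇒ V=0.8299 continue | (k=3,j=2): S=158.6272, K−S=0.0000, hold=0.0000 ⇒ V=0.0000 continue | (k=3,j=3): S=200.5404, K−S=0.0000, hold=0.0000 ⇒ V=0.0000 continue  boundary S*=-
step 2: (k=2,j=0): S=111.5941, K−S=0.0000, hold=4.6759 ⇒ V=4.6759 continue | (k=2,j=1): S=141.0800, K−S=0.0000, hold=0.4387 ⇒ V=0.4387 continue | (k=2,j=2): S=178.3568, K−S=0.0000, hold=0.0000 ⇒ V=0.0000 continue  boundary S*=-
step 1: (k=1,j=0): S=125.4739, K−S=0.0000, hold=2.6774 ⇒ V=2.6774 continue | (k=1,j=1): S=158.6272, K−S=0.0000, hold=0.2319 ⇒ V=0.2319 continue  boundary S*=-
step 0: (k=0,j=0): S=141.0800, K−S=0.0000, hold=1.5239 ⇒ V=1.5239 continue  boundary S*=-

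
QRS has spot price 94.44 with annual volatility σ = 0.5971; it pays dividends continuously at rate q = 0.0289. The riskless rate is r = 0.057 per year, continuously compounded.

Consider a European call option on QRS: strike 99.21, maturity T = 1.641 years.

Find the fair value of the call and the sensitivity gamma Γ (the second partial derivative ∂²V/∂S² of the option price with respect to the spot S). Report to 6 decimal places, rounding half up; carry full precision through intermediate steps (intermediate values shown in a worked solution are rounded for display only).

σ√T = 0.5971·√1.641 = 0.764894
d₁ = (ln(S/K) + (r−q+σ²/2)T) / (σ√T) = (ln(94.44/99.21) + (0.057−0.0289+0.5971²/2)·1.641) / 0.764894 = (-0.049274 + 0.338644) / 0.764894 = 0.378313
d₂ = d₁ − σ√T = 0.378313 − 0.764894 = -0.386581
e^{−rT} = 0.910704
e^{−qT} = 0.953682
N(d₁) = 0.647401,  N(d₂) = 0.349533
Call price V = S·e^{−qT}·N(d₁) − K·e^{−rT}·N(d₂) = 58.308650 − 31.580667 = 26.727984
φ(d₁) = (1/√(2π))·e^{−d₁²/2} = 0.371391
Γ = e^{−qT}·φ(d₁) / (S·σ·√T) = 0.004903

price = 26.727984
Γ = 0.004903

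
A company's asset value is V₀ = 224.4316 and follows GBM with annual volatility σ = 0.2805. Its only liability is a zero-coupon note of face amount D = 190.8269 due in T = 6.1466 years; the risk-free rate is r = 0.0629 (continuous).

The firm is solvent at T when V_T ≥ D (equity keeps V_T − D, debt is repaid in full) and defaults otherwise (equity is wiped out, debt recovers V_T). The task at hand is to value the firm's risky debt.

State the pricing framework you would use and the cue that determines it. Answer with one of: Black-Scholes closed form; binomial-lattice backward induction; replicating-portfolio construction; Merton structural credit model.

Key observation: a levered firm with one bullet debt due at 6.1466 years is the canonical structural-credit setup: equity is a call on the firm's assets struck at the face value.

framework: Merton structural credit model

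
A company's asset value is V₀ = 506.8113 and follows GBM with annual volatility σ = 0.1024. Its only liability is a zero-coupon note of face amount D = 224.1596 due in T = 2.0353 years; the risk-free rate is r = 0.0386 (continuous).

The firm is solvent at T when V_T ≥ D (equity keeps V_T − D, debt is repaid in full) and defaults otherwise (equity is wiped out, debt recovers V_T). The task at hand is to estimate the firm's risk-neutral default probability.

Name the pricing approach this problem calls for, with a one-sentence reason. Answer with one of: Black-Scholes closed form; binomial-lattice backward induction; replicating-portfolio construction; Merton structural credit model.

Key observation: assets follow a GBM and default happens iff V_T < 224.1596; valuing claims on that split (equity as a call, risky debt as the residual) is the structural model's definition.

framework: Merton structural credit model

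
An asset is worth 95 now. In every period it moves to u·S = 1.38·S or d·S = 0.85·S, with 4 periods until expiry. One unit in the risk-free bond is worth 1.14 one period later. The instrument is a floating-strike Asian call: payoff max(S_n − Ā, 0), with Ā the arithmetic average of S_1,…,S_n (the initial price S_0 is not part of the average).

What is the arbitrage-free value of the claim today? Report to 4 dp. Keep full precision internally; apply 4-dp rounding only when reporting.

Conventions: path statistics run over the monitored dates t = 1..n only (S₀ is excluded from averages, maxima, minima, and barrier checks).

Risk-neutral up-probability p* = (R−d)/(u−d) = (1.14−0.85)/(1.38−0.85) = 0.5472; the claim prices as the p*-weighted sum of path payoffs discounted by R^4.
Enumerate all 2^4 = 16 price paths (U = up ×1.38, D = down ×0.85); each path with k up-moves has probability p*^k·(1−p*)^(4−k).
DDDD: Ā=64.3300, payoff=0.0000, prob=0.042048
UDDD: Ā=104.4416, payoff=0.0000, prob=0.050808
DUDD: Ā=91.8541, payoff=0.0000, prob=0.050808
UUDD: Ā=149.1279, payoff=0.0000, prob=0.061392
DDUD: Ā=81.1548, payoff=0.0000, prob=0.050808
UDUD: Ā=131.7571, payoff=0.0000, prob=0.061392
DUUD: Ā=119.1696, payoff=11.5436, prob=0.061392
UUUD: Ā=193.4754, payoff=18.7414, prob=0.074183
DDDU: Ā=72.0603, payoff=8.4515, prob=0.050808
UDDU: Ā=116.9920, payoff=13.7213, prob=0.061392
DUDU: Ā=104.4045, payoff=26.3088, prob=0.061392
UUDU: Ā=169.5038, payoff=42.7130, prob=0.074183
DDUU: Ā=93.7051, payoff=37.0081, prob=0.061392
UDUU: Ā=152.1330, payoff=60.0838, prob=0.074183
DUUU: Ā=139.5455, payoff=72.6713, prob=0.074183
UUUU: Ā=226.5563, payoff=117.9840, prob=0.089637
Price = Σ prob·payoff / R^4 = 30.850366 / 1.688960 = 18.2659

price = 18.2659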